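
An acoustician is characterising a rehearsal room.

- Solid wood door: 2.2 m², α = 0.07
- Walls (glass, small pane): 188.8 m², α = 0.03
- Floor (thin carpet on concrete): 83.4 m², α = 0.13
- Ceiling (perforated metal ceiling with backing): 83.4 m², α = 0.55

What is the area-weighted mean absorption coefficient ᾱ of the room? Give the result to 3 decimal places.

S = Σ Sᵢ = 2.2 + 188.8 + 83.4 + 83.4 = 357.8 m².
A = 2.2·0.07 + 188.8·0.03 + 83.4·0.13 + 83.4·0.55 = 62.530 sabins.
ᾱ = A/S = 0.175.

0.175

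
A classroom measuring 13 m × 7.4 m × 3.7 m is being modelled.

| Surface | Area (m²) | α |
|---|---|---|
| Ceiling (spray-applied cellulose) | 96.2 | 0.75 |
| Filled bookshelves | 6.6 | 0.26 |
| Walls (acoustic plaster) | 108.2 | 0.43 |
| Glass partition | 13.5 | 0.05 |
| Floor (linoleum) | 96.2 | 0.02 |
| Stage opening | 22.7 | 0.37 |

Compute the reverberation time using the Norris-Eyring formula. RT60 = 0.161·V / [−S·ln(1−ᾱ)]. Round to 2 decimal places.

0.35 s

Total surface area S = 96.2 + 6.6 + 108.2 + 13.5 + 96.2 + 22.7 = 343.4 m².
Σ(Sᵢαᵢ) = 96.2×0.75 + 6.6×0.26 + 108.2×0.43 + 13.5×0.05 + 96.2×0.02 + 22.7×0.37 = 131.390.
Mean coefficient ᾱ = A/S = 0.3826.
−S·ln(1−ᾱ) = −343.4 × ln(1 − 0.3826) = 165.601.
V = 13 × 7.4 × 3.7 = 355.94 m³.
T = 0.161·V/[−S·ln(1−ᾱ)] = 0.161·355.94/165.601 = 0.35 s.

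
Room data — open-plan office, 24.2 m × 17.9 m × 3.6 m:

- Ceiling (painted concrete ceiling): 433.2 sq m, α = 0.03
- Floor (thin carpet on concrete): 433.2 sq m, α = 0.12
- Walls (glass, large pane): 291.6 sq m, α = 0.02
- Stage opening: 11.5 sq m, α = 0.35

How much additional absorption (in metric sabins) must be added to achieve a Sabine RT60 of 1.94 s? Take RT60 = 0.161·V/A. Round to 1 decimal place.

Total absorption A₁ = 433.2*0.03 + 433.2*0.12 + 291.6*0.02 + 11.5*0.35
  = 12.996 + 51.984 + 5.832 + 4.025 = 74.837 sq m sabins.
For T = 1.94 s, need A₂ = 0.161·V/T = 0.161·1559.448/1.94 = 129.418 sabins.
Additional absorption ΔA = 129.418 − 74.837 = 54.6 sabins.

54.6 sabins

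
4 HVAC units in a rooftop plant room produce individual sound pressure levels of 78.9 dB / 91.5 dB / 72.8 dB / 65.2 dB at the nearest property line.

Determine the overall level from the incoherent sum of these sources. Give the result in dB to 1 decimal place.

91.8 dB

Σ 10^(Lᵢ/10) = 1.513e+09.
L_total = 10·log₁₀(1.513e+09) = 91.8 dB.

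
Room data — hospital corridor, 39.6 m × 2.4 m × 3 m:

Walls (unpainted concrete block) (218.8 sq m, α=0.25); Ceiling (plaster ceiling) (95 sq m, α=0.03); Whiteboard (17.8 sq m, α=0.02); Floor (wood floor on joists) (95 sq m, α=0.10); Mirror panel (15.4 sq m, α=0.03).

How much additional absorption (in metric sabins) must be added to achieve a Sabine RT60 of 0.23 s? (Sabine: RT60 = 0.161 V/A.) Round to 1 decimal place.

131.7 sabins

Total absorption A₁ = 218.8·0.25 + 95·0.03 + 17.8·0.02 + 95·0.10 + 15.4·0.03
  = 54.700 + 2.850 + 0.356 + 9.500 + 0.462 = 67.868 sq m sabins.
Target A₂ = 0.161·285.12/0.23 = 199.584 sabins (V = 285.12 m³).
ΔA = A₂ − A₁ = 199.584 − 67.868 = 131.7 sabins.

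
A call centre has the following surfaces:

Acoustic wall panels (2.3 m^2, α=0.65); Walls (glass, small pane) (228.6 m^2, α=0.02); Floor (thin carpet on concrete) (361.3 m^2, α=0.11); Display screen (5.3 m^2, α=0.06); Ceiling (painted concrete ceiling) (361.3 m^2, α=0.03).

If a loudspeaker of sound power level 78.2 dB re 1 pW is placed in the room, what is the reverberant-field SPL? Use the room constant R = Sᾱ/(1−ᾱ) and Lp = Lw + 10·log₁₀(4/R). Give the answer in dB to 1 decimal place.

66.4 dB

Σ(Sᵢαᵢ) = 2.3·0.65 + 228.6·0.02 + 361.3·0.11 + 5.3·0.06 + 361.3·0.03 = 56.967; total area S = 958.8 m^2.
ᾱ = 0.0594, so room constant R = A/(1−ᾱ) = 60.565 m^2.
Lp = 78.2 + 10·log₁₀(4/60.565) = 78.2 + (-11.80) = 66.4 dB.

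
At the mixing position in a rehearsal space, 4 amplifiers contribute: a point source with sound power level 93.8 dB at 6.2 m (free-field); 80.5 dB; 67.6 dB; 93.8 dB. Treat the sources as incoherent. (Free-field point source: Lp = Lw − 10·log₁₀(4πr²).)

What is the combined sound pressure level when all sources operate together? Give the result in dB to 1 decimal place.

94.0 dB

Source at 6.2 m: Lp = 93.8 − 10·log₁₀(4π·6.2²) = 93.8 − 10·log₁₀(483.051) = 67.0 dB.
Converting to relative power and adding: 10^(67.0/10) + 10^(80.5/10) + 10^(67.6/10) + 10^(93.8/10) = 2.522e+09.
L_total = 10·log₁₀(2.522e+09) = 94.0 dB.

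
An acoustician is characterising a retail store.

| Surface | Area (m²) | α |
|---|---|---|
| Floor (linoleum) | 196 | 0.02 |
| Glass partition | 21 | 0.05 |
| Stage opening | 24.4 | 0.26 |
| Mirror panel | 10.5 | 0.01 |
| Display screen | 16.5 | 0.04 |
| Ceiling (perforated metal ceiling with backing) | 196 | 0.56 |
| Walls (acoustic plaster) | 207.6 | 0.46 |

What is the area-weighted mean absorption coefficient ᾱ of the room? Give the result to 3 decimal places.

S = Σ Sᵢ = 196 + 21 + 24.4 + 10.5 + 16.5 + 196 + 207.6 = 672.0 m².
Weighted sum Σ Sα = 217.335.
ᾱ = 217.335 / 672.0 = 0.323.

0.323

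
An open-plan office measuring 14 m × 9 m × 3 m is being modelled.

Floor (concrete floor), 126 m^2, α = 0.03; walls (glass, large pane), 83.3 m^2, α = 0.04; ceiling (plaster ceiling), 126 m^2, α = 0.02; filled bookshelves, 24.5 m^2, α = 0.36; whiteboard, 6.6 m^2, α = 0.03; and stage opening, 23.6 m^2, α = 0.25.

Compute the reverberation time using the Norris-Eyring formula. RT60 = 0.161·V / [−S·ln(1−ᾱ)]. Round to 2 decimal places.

2.40 sec

Total surface area S = 126 + 83.3 + 126 + 24.5 + 6.6 + 23.6 = 390.0 m^2.
Σ(Sᵢαᵢ) = 126·0.03 + 83.3·0.04 + 126·0.02 + 24.5·0.36 + 6.6·0.03 + 23.6·0.25 = 24.550.
ᾱ = 24.550 / 390.0 = 0.0629.
Eyring denominator: −S ln(1−ᾱ) = 25.336.
V = 14 × 9 × 3 = 378 m³.
RT60 = 0.161 × 378 / 25.336 = 2.40 s.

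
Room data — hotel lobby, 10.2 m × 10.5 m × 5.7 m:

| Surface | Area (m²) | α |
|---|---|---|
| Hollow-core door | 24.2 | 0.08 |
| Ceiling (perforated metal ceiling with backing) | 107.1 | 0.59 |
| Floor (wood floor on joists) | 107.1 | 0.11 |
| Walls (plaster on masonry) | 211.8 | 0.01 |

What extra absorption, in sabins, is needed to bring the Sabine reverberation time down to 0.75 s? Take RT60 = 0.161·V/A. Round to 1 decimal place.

A₁ = Σ Sᵢαᵢ = 24.2*0.08 + 107.1*0.59 + 107.1*0.11 + 211.8*0.01 = 79.024 sabins.
V = 610.47 m³. Required absorption A₂ = 0.161 × 610.47 / 0.75 = 131.048 sabins.
ΔA = A₂ − A₁ = 131.048 − 79.024 = 52.0 sabins.

52.0 sabins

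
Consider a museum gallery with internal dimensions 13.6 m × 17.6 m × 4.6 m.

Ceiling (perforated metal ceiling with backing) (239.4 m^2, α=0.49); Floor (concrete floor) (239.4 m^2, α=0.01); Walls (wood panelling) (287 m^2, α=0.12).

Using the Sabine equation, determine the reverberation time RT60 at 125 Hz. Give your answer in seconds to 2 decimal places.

1.15 sec

Equivalent absorption area: A = 239.4*0.49 + 239.4*0.01 + 287*0.12 = 154.140 m^2.
Volume V = 13.6 × 17.6 × 4.6 = 1101.056 m³.
T = 0.161 V/A = 0.161·1101.056/154.140 = 1.15 s.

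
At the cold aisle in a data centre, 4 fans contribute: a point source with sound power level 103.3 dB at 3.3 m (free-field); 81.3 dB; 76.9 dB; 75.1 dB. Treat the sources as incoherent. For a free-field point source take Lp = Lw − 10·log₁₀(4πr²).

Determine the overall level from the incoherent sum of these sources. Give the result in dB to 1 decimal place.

Source at 3.3 m: Lp = 103.3 − 10·log₁₀(4π·3.3²) = 103.3 − 10·log₁₀(136.848) = 81.9 dB.
Sum in the linear (power) domain: Σ 10^(Lᵢ/10) = 10^(81.9/10) + 10^(81.3/10) + 10^(76.9/10) + 10^(75.1/10) = 3.711e+08.
Back to dB: 10·log₁₀ Σ = 85.7 dB.

85.7 dB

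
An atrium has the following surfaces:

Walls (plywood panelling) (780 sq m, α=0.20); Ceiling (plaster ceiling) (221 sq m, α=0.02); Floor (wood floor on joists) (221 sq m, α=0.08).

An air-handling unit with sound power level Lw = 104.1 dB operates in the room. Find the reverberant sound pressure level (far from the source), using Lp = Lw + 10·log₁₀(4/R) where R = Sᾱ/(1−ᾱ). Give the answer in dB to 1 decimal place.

Σ(Sᵢαᵢ) = 780×0.20 + 221×0.02 + 221×0.08 = 178.100; total area S = 1222.0 sq m.
ᾱ = 178.100/1222.0 = 0.1457; R = Sᾱ/(1−ᾱ) = 178.100/(1−0.1457) = 208.475 sq m.
Lp = 104.1 + 10·log₁₀(4/208.475) = 104.1 + (-17.17) = 86.9 dB.

86.9 dB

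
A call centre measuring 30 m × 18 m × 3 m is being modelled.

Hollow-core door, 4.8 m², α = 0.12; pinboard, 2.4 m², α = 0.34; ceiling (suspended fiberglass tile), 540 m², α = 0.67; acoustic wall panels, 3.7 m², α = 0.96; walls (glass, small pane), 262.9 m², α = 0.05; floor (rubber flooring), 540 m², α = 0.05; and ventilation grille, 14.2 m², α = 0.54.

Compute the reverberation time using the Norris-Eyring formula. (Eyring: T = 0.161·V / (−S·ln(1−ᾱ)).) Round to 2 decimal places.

0.53 s

Total surface area S = 4.8 + 2.4 + 540 + 3.7 + 262.9 + 540 + 14.2 = 1368.0 m².
Σ(Sᵢαᵢ) = 4.8·0.12 + 2.4·0.34 + 540·0.67 + 3.7·0.96 + 262.9·0.05 + 540·0.05 + 14.2·0.54 = 414.557.
Mean coefficient ᾱ = A/S = 0.3030.
Eyring denominator: −S ln(1−ᾱ) = 493.807.
V = 30 × 18 × 3 = 1620 m³.
T = 0.161·V/[−S·ln(1−ᾱ)] = 0.161·1620/493.807 = 0.53 s.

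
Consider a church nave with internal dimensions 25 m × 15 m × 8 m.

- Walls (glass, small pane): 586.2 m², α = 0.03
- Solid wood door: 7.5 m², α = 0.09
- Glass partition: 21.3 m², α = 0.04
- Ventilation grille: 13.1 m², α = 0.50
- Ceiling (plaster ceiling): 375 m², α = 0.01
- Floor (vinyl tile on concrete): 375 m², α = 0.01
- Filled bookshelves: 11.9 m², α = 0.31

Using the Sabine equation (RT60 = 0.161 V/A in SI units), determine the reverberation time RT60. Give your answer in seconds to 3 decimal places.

13.106 s

Summing Sᵢαᵢ: 17.586 + 0.675 + 0.852 + 6.550 + 3.750 + 3.750 + 3.689 → A = 36.852 sabins.
Room volume: 3000 m³.
Sabine: RT60 = 0.161 × 3000 / 36.852 = 13.106 s.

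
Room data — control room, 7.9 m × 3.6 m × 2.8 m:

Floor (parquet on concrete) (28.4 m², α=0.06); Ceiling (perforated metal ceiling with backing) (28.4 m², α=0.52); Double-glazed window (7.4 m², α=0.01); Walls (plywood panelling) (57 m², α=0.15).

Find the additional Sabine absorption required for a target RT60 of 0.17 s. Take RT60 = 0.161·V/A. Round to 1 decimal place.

50.3 sabins

Total absorption A₁ = 28.4*0.06 + 28.4*0.52 + 7.4*0.01 + 57*0.15
  = 1.704 + 14.768 + 0.074 + 8.550 = 25.096 m² sabins.
Target A₂ = 0.161·79.632/0.17 = 75.416 sabins (V = 79.632 m³).
Shortfall: 75.416 − 25.096 = 50.3 sabins.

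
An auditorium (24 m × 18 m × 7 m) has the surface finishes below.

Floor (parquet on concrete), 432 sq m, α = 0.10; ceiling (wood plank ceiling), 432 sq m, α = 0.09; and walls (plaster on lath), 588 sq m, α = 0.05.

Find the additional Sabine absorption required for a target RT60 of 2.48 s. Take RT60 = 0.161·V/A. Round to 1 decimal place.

A₁ = Σ Sᵢαᵢ = 432*0.10 + 432*0.09 + 588*0.05 = 111.480 sabins.
For T = 2.48 s, need A₂ = 0.161·V/T = 0.161·3024/2.48 = 196.316 sabins.
Additional absorption ΔA = 196.316 − 111.480 = 84.8 sabins.

84.8 sabins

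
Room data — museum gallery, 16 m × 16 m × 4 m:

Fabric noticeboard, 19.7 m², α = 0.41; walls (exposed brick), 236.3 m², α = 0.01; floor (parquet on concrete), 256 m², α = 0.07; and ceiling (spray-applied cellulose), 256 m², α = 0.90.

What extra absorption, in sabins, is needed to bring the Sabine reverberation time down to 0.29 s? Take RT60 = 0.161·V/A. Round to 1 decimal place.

Total absorption A₁ = 19.7·0.41 + 236.3·0.01 + 256·0.07 + 256·0.90
  = 8.077 + 2.363 + 17.920 + 230.400 = 258.760 m² sabins.
V = 1024 m³. Required absorption A₂ = 0.161 × 1024 / 0.29 = 568.497 sabins.
ΔA = A₂ − A₁ = 568.497 − 258.760 = 309.7 sabins.

309.7 sabins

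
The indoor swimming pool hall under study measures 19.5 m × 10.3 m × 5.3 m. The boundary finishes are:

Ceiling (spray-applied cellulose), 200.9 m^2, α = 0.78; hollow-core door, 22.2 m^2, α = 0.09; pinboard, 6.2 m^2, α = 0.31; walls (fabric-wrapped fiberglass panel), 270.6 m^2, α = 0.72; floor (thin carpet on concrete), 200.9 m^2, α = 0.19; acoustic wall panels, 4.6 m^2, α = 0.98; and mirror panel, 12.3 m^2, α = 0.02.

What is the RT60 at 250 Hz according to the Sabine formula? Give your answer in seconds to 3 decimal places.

A = Σ Sᵢαᵢ = 200.9×0.78 + 22.2×0.09 + 6.2×0.31 + 270.6×0.72 + 200.9×0.19 + 4.6×0.98 + 12.3×0.02 = 398.379 sabins.
Volume V = 19.5 × 10.3 × 5.3 = 1064.505 m³.
T = 0.161 V/A = 0.161·1064.505/398.379 = 0.430 s.

0.430 s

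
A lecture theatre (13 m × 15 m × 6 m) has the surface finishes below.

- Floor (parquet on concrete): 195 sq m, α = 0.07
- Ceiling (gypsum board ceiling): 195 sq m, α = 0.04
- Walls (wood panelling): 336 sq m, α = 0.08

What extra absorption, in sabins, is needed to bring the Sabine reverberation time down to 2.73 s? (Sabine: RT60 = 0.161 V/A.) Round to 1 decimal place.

Total absorption A₁ = 195*0.07 + 195*0.04 + 336*0.08
  = 13.650 + 7.800 + 26.880 = 48.330 sq m sabins.
V = 1170 m³. Required absorption A₂ = 0.161 × 1170 / 2.73 = 69.000 sabins.
Additional absorption ΔA = 69.000 − 48.330 = 20.7 sabins.

20.7 sabins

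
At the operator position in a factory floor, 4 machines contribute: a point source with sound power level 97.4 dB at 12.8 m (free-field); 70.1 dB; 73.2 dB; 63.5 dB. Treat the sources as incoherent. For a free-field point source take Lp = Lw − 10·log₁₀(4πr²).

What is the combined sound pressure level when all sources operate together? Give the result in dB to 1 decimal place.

Source at 12.8 m: Lp = 97.4 − 10·log₁₀(4π·12.8²) = 97.4 − 10·log₁₀(2058.874) = 64.3 dB.
Σ 10^(Lᵢ/10) = 3.606e+07.
Back to dB: 10·log₁₀ Σ = 75.6 dB.

75.6 dB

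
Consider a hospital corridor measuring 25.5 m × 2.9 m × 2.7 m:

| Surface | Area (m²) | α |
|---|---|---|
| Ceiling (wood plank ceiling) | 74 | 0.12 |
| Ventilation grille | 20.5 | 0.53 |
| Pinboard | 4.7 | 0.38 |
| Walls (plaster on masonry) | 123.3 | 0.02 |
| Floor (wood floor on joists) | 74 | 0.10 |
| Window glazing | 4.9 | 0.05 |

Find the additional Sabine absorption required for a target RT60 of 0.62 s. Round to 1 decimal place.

Summing Sᵢαᵢ: 8.880 + 10.865 + 1.786 + 2.466 + 7.400 + 0.245 → A₁ = 31.642 sabins.
For T = 0.62 s, need A₂ = 0.161·V/T = 0.161·199.665/0.62 = 51.848 sabins.
ΔA = A₂ − A₁ = 51.848 − 31.642 = 20.2 sabins.

20.2 sabins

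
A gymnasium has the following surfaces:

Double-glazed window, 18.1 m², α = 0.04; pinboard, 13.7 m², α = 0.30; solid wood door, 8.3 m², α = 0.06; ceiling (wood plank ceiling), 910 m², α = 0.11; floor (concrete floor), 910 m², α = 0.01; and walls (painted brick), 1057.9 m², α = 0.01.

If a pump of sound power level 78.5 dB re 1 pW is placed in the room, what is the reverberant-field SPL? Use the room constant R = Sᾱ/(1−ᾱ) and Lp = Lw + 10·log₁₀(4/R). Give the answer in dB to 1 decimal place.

63.4 dB

A = 125.111 sabins; S = 2918.0 m².
ᾱ = 125.111/2918.0 = 0.0429; R = Sᾱ/(1−ᾱ) = 125.111/(1−0.0429) = 130.719 m².
Lp = Lw + 10 log₁₀(4/R) = 78.5 -15.14 = 63.4 dB.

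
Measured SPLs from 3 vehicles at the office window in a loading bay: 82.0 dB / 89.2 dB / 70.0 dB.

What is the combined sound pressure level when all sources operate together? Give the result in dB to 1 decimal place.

Converting to relative power and adding: 10^(82.0/10) + 10^(89.2/10) + 10^(70.0/10) = 1e+09.
L_total = 10·log₁₀(1e+09) = 90.0 dB.

90.0 dB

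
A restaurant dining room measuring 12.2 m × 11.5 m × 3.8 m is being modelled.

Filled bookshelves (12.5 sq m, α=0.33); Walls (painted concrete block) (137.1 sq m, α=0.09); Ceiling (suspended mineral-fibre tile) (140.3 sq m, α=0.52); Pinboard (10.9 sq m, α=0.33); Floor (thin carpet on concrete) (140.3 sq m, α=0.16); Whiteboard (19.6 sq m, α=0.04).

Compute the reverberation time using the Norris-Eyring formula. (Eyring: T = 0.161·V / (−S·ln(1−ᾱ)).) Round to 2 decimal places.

Total surface area S = 12.5 + 137.1 + 140.3 + 10.9 + 140.3 + 19.6 = 460.7 sq m.
Absorption A = 12.5·0.33 + 137.1·0.09 + 140.3·0.52 + 10.9·0.33 + 140.3·0.16 + 19.6·0.04 = 116.249 sabins.
ᾱ = 116.249 / 460.7 = 0.2523.
Eyring denominator: −S ln(1−ᾱ) = 133.950.
V = 12.2 × 11.5 × 3.8 = 533.14 m³.
RT60 = 0.161 × 533.14 / 133.950 = 0.64 s.

0.64 s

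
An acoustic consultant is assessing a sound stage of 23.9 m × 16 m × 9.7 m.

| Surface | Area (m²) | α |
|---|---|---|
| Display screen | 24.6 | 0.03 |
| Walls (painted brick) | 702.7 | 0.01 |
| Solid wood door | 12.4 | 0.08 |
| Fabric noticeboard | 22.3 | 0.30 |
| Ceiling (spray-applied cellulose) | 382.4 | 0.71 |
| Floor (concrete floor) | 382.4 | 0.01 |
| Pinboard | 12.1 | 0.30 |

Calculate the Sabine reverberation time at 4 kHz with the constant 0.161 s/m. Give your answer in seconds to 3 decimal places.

2.028 sec

Total absorption A = 24.6×0.03 + 702.7×0.01 + 12.4×0.08 + 22.3×0.30 + 382.4×0.71 + 382.4×0.01 + 12.1×0.30
  = 0.738 + 7.027 + 0.992 + 6.690 + 271.504 + 3.824 + 3.630 = 294.405 m² sabins.
Room volume: 3709.28 m³.
Sabine: RT60 = 0.161 × 3709.28 / 294.405 = 2.028 s.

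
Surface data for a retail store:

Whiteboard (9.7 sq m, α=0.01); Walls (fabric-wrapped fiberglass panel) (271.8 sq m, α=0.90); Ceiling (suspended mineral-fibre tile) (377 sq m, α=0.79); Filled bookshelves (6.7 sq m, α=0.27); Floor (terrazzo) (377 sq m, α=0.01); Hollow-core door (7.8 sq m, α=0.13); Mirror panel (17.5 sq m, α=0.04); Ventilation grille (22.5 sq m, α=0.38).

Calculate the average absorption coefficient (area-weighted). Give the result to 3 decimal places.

0.512

Total surface area S = 1090.0 sq m.
Σ(Sᵢαᵢ) = 9.7×0.01 + 271.8×0.90 + 377×0.79 + 6.7×0.27 + 377×0.01 + 7.8×0.13 + 17.5×0.04 + 22.5×0.38 = 558.390.
ᾱ = 558.390 / 1090.0 = 0.512.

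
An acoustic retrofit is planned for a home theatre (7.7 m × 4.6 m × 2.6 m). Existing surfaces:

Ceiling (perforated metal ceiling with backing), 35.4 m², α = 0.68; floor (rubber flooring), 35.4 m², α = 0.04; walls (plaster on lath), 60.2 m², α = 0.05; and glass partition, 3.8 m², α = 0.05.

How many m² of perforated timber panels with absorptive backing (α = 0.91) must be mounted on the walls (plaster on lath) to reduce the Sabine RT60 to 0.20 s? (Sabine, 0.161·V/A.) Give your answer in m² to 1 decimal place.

52.8

Total absorption A₁ = 35.4·0.68 + 35.4·0.04 + 60.2·0.05 + 3.8·0.05
  = 24.072 + 1.416 + 3.010 + 0.190 = 28.688 m² sabins.
Required A₂ = 0.161·92.092/0.20 = 74.134 sabins.
Absorption to add: 74.134 − 28.688 = 45.446 sabins.
Net gain per m²: Δα = 0.91 − 0.05 = 0.86.
Panel area = 45.446 / 0.86 = 52.8 m².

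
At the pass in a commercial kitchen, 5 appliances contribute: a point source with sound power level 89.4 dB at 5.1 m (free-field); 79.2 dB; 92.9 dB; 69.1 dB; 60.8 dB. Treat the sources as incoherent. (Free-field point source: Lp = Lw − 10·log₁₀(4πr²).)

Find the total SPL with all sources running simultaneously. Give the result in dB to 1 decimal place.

93.1 dB

Source at 5.1 m: Lp = 89.4 − 10·log₁₀(4π·5.1²) = 89.4 − 10·log₁₀(326.851) = 64.3 dB.
Sum in the linear (power) domain: Σ 10^(Lᵢ/10) = 10^(64.3/10) + 10^(79.2/10) + 10^(92.9/10) + 10^(69.1/10) + 10^(60.8/10) = 2.045e+09.
Back to dB: 10·log₁₀ Σ = 93.1 dB.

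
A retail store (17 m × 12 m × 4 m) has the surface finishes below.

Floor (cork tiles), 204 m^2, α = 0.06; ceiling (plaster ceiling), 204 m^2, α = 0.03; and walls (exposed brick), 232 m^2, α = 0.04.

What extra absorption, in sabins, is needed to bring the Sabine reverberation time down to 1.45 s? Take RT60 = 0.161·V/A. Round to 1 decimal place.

Equivalent absorption area: A₁ = 204*0.06 + 204*0.03 + 232*0.04 = 27.640 m^2.
V = 816 m³. Required absorption A₂ = 0.161 × 816 / 1.45 = 90.604 sabins.
ΔA = A₂ − A₁ = 90.604 − 27.640 = 63.0 sabins.

63.0 sabins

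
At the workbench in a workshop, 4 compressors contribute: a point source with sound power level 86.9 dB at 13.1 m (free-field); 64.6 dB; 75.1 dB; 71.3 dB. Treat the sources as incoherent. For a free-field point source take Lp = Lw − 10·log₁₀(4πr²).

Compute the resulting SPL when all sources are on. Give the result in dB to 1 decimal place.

76.9 dB

Source at 13.1 m: Lp = 86.9 − 10·log₁₀(4π·13.1²) = 86.9 − 10·log₁₀(2156.515) = 53.6 dB.
Σ 10^(Lᵢ/10) = 4.896e+07.
Combined level = 10 log₁₀(4.896e+07) = 76.9 dB.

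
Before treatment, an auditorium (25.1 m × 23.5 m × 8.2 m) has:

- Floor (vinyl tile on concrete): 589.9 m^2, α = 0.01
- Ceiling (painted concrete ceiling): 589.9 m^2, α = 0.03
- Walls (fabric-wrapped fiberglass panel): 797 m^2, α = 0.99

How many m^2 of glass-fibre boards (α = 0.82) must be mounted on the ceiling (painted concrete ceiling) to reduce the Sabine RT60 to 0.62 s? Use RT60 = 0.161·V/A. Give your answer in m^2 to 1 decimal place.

561.2

Summing Sᵢαᵢ: 5.899 + 17.697 + 789.030 → A₁ = 812.626 sabins.
V = 4836.77 m³. Target absorption A₂ = 0.161 × 4836.77 / 0.62 = 1256.000 sabins.
Absorption to add: 1256.000 − 812.626 = 443.374 sabins.
Net gain per m^2: Δα = 0.82 − 0.03 = 0.79.
Panel area = 443.374 / 0.79 = 561.2 m^2.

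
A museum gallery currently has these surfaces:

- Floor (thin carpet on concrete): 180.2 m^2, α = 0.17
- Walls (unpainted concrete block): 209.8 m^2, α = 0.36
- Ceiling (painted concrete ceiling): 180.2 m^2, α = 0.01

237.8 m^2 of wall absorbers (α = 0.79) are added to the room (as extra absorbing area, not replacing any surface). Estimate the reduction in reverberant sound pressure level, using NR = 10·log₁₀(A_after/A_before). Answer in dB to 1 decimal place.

4.4 dB

Summing Sᵢαᵢ: 30.634 + 75.528 + 1.802 → A_before = 107.964 sabins.
Treatment contributes 237.8·0.79 = 187.862 sabins.
A_after = 107.964 + 187.862 = 295.826 sabins.
NR = 10·log₁₀(295.826/107.964) = 4.4 dB.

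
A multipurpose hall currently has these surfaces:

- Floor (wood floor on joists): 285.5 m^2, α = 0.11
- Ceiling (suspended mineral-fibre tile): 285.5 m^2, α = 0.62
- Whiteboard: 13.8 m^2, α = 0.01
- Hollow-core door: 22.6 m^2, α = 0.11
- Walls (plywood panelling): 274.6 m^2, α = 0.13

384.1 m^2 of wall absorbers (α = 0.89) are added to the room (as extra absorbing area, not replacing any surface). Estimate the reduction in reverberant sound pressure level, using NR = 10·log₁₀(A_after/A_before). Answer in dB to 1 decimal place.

Total absorption A_before = 285.5·0.11 + 285.5·0.62 + 13.8·0.01 + 22.6·0.11 + 274.6·0.13
  = 31.405 + 177.010 + 0.138 + 2.486 + 35.698 = 246.737 m^2 sabins.
Added absorption = 384.1 × 0.89 = 341.849 sabins.
A_after = 246.737 + 341.849 = 588.586 sabins.
Reduction = 10 log₁₀(A_after/A_before) = 10 log₁₀(2.3855) = 3.8 dB.

3.8 dB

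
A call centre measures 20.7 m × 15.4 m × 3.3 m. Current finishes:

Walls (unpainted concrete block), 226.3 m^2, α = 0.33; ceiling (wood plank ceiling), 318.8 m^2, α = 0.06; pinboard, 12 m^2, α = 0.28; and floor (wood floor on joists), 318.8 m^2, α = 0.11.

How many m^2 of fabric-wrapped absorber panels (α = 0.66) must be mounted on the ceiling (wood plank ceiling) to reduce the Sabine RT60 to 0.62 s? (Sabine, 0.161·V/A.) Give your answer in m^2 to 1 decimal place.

Summing Sᵢαᵢ: 74.679 + 19.128 + 3.360 + 35.068 → A₁ = 132.235 sabins.
Required A₂ = 0.161·1051.974/0.62 = 273.174 sabins.
Absorption to add: 273.174 − 132.235 = 140.939 sabins.
Each m^2 of panel replacing the ceiling (wood plank ceiling) adds (0.66 − 0.06) = 0.60 sabins.
Panel area = 140.939 / 0.60 = 234.9 m^2.

234.9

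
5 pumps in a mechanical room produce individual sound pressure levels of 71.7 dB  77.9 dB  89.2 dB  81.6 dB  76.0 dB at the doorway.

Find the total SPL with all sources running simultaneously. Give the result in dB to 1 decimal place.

90.4 dB

Σ 10^(Lᵢ/10) = 1.093e+09.
Combined level = 10 log₁₀(1.093e+09) = 90.4 dB.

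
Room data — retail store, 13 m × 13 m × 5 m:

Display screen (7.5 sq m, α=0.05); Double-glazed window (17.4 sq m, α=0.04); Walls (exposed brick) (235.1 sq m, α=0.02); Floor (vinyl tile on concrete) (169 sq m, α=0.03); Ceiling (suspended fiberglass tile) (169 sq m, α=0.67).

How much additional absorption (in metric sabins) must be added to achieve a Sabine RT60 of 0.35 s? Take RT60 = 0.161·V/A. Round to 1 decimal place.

264.6 sabins

Summing Sᵢαᵢ: 0.375 + 0.696 + 4.702 + 5.070 + 113.230 → A₁ = 124.073 sabins.
For T = 0.35 s, need A₂ = 0.161·V/T = 0.161·845/0.35 = 388.700 sabins.
Shortfall: 388.700 − 124.073 = 264.6 sabins.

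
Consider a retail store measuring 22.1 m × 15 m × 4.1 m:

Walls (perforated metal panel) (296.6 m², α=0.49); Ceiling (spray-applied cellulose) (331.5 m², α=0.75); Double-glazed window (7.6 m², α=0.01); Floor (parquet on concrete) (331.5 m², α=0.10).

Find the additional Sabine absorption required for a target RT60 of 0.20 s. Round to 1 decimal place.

666.9 sabins

Summing Sᵢαᵢ: 145.334 + 248.625 + 0.076 + 33.150 → A₁ = 427.185 sabins.
V = 1359.15 m³. Required absorption A₂ = 0.161 × 1359.15 / 0.20 = 1094.116 sabins.
Shortfall: 1094.116 − 427.185 = 666.9 sabins.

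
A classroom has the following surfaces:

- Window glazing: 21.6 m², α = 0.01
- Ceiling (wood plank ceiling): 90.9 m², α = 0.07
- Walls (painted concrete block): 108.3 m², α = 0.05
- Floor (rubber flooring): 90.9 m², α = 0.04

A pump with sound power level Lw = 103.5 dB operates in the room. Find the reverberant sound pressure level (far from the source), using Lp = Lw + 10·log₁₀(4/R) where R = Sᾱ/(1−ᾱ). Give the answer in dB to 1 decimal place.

Σ(Sᵢαᵢ) = 21.6·0.01 + 90.9·0.07 + 108.3·0.05 + 90.9·0.04 = 15.630; total area S = 311.7 m².
ᾱ = 15.630/311.7 = 0.0501; R = Sᾱ/(1−ᾱ) = 15.630/(1−0.0501) = 16.454 m².
Lp = Lw + 10 log₁₀(4/R) = 103.5 -6.14 = 97.4 dB.

97.4 dB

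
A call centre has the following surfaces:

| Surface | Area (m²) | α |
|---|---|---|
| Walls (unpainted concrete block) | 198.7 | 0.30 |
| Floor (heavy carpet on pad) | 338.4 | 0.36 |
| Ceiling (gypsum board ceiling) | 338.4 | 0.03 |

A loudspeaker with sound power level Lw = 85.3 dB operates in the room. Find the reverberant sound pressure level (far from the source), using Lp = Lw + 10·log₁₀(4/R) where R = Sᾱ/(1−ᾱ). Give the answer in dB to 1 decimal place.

A = 191.586 sabins; S = 875.5 m².
ᾱ = 0.2188, so room constant R = A/(1−ᾱ) = 245.246 m².
Lp = Lw + 10 log₁₀(4/R) = 85.3 -17.88 = 67.4 dB.

67.4 dB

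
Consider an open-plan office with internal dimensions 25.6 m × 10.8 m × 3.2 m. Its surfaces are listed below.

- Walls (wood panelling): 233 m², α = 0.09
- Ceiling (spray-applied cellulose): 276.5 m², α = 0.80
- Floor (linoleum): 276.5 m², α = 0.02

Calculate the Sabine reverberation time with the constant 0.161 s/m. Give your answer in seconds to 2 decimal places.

Total absorption A = 233*0.09 + 276.5*0.80 + 276.5*0.02
  = 20.970 + 221.200 + 5.530 = 247.700 m² sabins.
Volume V = 25.6 × 10.8 × 3.2 = 884.736 m³.
T = 0.161 V/A = 0.161·884.736/247.700 = 0.58 s.

0.58 s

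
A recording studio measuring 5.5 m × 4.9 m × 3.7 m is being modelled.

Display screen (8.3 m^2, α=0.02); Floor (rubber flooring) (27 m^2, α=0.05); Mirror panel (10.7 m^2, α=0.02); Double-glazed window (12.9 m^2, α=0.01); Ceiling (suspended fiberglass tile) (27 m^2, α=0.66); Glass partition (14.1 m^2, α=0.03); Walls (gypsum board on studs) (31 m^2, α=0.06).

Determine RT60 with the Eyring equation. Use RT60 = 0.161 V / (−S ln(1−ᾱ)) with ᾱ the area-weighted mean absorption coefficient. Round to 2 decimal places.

Total surface area S = 8.3 + 27 + 10.7 + 12.9 + 27 + 14.1 + 31 = 131.0 m^2.
Σ(Sᵢαᵢ) = 8.3×0.02 + 27×0.05 + 10.7×0.02 + 12.9×0.01 + 27×0.66 + 14.1×0.03 + 31×0.06 = 21.962.
ᾱ = 21.962 / 131.0 = 0.1676.
Eyring denominator: −S ln(1−ᾱ) = 24.031.
V = 5.5 × 4.9 × 3.7 = 99.715 m³.
RT60 = 0.161 × 99.715 / 24.031 = 0.67 s.

0.67 s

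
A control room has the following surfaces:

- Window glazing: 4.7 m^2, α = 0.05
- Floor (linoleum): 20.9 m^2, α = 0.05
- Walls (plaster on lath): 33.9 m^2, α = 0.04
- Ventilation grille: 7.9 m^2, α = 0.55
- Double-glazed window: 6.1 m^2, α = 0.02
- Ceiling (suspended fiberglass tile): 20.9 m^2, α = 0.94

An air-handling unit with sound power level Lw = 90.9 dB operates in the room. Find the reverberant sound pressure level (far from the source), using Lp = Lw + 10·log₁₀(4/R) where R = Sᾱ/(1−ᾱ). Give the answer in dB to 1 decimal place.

Σ(Sᵢαᵢ) = 4.7×0.05 + 20.9×0.05 + 33.9×0.04 + 7.9×0.55 + 6.1×0.02 + 20.9×0.94 = 26.749; total area S = 94.4 m^2.
ᾱ = 0.2834, so room constant R = A/(1−ᾱ) = 37.328 m^2.
Lp = Lw + 10 log₁₀(4/R) = 90.9 -9.70 = 81.2 dB.

81.2 dB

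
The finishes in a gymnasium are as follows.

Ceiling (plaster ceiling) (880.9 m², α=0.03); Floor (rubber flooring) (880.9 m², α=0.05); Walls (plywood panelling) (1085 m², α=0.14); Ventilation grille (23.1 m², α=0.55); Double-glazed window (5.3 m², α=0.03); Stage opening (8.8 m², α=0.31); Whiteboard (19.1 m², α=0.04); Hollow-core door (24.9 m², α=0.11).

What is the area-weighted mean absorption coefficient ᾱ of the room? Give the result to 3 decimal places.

0.082

S = Σ Sᵢ = 880.9 + 880.9 + 1085 + 23.1 + 5.3 + 8.8 + 19.1 + 24.9 = 2928.0 m².
Weighted sum Σ Sα = 241.467.
ᾱ = 241.467 / 2928.0 = 0.082.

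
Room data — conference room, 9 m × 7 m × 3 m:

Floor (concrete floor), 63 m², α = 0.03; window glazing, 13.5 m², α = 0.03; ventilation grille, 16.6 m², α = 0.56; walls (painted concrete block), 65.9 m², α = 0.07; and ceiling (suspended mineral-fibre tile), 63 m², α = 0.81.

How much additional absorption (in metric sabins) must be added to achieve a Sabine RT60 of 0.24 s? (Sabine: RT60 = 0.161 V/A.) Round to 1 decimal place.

59.6 sabins

Total absorption A₁ = 63×0.03 + 13.5×0.03 + 16.6×0.56 + 65.9×0.07 + 63×0.81
  = 1.890 + 0.405 + 9.296 + 4.613 + 51.030 = 67.234 m² sabins.
For T = 0.24 s, need A₂ = 0.161·V/T = 0.161·189/0.24 = 126.788 sabins.
Shortfall: 126.788 − 67.234 = 59.6 sabins.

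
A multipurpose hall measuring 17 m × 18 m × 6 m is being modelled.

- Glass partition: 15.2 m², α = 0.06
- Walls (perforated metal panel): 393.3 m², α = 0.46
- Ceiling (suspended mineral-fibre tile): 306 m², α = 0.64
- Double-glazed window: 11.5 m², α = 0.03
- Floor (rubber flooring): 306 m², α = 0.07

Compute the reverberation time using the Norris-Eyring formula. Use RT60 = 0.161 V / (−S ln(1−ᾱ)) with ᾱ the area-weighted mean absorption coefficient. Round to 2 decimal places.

0.59 s

Total surface area S = 15.2 + 393.3 + 306 + 11.5 + 306 = 1032.0 m².
Absorption A = 15.2×0.06 + 393.3×0.46 + 306×0.64 + 11.5×0.03 + 306×0.07 = 399.435 sabins.
Mean coefficient ᾱ = A/S = 0.3870.
Eyring denominator: −S ln(1−ᾱ) = 505.051.
V = 17 × 18 × 6 = 1836 m³.
T = 0.161·V/[−S·ln(1−ᾱ)] = 0.161·1836/505.051 = 0.59 s.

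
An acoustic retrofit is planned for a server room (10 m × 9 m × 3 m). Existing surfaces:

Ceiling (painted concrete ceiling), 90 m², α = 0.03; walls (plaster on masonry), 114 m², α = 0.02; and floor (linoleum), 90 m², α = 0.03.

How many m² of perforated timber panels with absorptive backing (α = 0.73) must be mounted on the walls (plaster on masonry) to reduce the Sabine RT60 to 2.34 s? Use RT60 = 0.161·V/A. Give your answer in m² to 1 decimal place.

A₁ = Σ Sᵢαᵢ = 90·0.03 + 114·0.02 + 90·0.03 = 7.680 sabins.
V = 270 m³. Target absorption A₂ = 0.161 × 270 / 2.34 = 18.577 sabins.
ΔA needed = 18.577 − 7.680 = 10.897 sabins.
Each m² of panel replacing the walls (plaster on masonry) adds (0.73 − 0.02) = 0.71 sabins.
Panel area = 10.897 / 0.71 = 15.3 m².

15.3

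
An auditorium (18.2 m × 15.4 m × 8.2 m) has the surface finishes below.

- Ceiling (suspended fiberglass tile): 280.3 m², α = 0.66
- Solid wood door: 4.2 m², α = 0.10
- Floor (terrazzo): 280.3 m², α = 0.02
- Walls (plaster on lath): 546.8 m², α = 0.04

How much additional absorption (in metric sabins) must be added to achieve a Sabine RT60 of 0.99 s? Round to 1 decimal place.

Summing Sᵢαᵢ: 184.998 + 0.420 + 5.606 + 21.872 → A₁ = 212.896 sabins.
Target A₂ = 0.161·2298.296/0.99 = 373.763 sabins (V = 2298.296 m³).
ΔA = A₂ − A₁ = 373.763 − 212.896 = 160.9 sabins.

160.9 sabins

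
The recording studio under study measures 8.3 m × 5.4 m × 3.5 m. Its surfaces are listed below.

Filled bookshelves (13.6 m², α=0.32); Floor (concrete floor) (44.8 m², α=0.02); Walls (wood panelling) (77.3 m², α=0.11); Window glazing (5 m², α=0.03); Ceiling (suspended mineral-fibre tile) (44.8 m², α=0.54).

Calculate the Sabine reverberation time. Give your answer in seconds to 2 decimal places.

0.66 sec

Summing Sᵢαᵢ: 4.352 + 0.896 + 8.503 + 0.150 + 24.192 → A = 38.093 sabins.
Room volume: 156.87 m³.
T = 0.161 V/A = 0.161·156.87/38.093 = 0.66 s.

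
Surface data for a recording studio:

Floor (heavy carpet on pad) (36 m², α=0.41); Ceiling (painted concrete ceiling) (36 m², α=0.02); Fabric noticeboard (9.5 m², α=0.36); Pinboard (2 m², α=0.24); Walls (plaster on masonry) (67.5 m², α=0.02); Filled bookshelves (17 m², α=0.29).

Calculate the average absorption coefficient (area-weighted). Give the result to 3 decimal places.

0.153

S = Σ Sᵢ = 36 + 36 + 9.5 + 2 + 67.5 + 17 = 168.0 m².
Weighted sum Σ Sα = 25.660.
ᾱ = 25.660 / 168.0 = 0.153.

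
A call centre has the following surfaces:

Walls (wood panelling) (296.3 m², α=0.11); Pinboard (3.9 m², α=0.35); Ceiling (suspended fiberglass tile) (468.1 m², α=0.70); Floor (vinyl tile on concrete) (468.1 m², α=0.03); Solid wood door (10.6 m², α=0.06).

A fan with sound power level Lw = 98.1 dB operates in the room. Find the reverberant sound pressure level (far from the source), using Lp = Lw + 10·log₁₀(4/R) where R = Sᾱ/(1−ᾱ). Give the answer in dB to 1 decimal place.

A = 376.307 sabins; S = 1247.0 m².
ᾱ = 376.307/1247.0 = 0.3018; R = Sᾱ/(1−ᾱ) = 376.307/(1−0.3018) = 538.967 m².
Lp = 98.1 + 10·log₁₀(4/538.967) = 98.1 + (-21.30) = 76.8 dB.

76.8 dB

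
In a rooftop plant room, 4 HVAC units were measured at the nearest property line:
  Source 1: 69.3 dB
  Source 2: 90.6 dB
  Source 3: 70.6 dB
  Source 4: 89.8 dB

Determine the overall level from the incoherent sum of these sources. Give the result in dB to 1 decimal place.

Converting to relative power and adding: 10^(69.3/10) + 10^(90.6/10) + 10^(70.6/10) + 10^(89.8/10) = 2.123e+09.
L_total = 10·log₁₀(2.123e+09) = 93.3 dB.

93.3 dB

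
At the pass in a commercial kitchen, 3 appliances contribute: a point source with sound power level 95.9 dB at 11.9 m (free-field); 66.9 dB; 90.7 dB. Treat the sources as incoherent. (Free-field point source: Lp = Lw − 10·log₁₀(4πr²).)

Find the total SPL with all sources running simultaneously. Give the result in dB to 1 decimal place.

90.7 dB

Source at 11.9 m: Lp = 95.9 − 10·log₁₀(4π·11.9²) = 95.9 − 10·log₁₀(1779.524) = 63.4 dB.
Converting to relative power and adding: 10^(63.4/10) + 10^(66.9/10) + 10^(90.7/10) = 1.182e+09.
L_total = 10·log₁₀(1.182e+09) = 90.7 dB.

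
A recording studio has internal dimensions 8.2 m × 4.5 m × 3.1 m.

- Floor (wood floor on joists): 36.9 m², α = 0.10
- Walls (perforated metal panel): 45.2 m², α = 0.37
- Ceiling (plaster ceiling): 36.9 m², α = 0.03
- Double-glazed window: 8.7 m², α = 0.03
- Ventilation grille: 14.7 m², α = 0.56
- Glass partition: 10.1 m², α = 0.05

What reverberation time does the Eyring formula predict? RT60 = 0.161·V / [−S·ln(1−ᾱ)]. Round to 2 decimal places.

0.54 sec

Total surface area S = 36.9 + 45.2 + 36.9 + 8.7 + 14.7 + 10.1 = 152.5 m².
Absorption A = 36.9·0.10 + 45.2·0.37 + 36.9·0.03 + 8.7·0.03 + 14.7·0.56 + 10.1·0.05 = 30.519 sabins.
ᾱ = 30.519 / 152.5 = 0.2001.
−S·ln(1−ᾱ) = −152.5 × ln(1 − 0.2001) = 34.048.
V = 8.2 × 4.5 × 3.1 = 114.39 m³.
T = 0.161·V/[−S·ln(1−ᾱ)] = 0.161·114.39/34.048 = 0.54 s.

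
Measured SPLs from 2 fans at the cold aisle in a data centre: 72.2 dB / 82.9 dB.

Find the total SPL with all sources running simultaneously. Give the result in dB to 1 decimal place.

83.3 dB

Sum in the linear (power) domain: Σ 10^(Lᵢ/10) = 10^(72.2/10) + 10^(82.9/10) = 2.116e+08.
Back to dB: 10·log₁₀ Σ = 83.3 dB.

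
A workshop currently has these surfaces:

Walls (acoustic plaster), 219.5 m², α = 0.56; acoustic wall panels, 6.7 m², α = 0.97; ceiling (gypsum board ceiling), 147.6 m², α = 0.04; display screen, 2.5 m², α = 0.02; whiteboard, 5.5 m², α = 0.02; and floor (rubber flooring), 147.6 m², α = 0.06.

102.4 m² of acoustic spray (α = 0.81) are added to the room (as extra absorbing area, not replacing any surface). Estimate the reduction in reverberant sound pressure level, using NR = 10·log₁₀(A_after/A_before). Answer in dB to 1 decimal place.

2.0 dB

Total absorption A_before = 219.5×0.56 + 6.7×0.97 + 147.6×0.04 + 2.5×0.02 + 5.5×0.02 + 147.6×0.06
  = 122.920 + 6.499 + 5.904 + 0.050 + 0.110 + 8.856 = 144.339 m² sabins.
Treatment contributes 102.4·0.81 = 82.944 sabins.
New total A_after = 227.283 sabins.
NR = 10·log₁₀(227.283/144.339) = 2.0 dB.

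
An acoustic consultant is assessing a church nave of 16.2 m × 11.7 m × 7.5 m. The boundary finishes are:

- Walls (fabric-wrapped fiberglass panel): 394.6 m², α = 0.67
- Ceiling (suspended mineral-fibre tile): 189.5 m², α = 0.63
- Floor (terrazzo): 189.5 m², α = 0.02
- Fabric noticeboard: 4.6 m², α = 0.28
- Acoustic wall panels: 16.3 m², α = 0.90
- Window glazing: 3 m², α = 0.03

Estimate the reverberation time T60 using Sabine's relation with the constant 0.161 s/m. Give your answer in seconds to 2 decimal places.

0.57 sec

A = Σ Sᵢαᵢ = 394.6·0.67 + 189.5·0.63 + 189.5·0.02 + 4.6·0.28 + 16.3·0.90 + 3·0.03 = 403.605 sabins.
V = 16.2·11.7·7.5 = 1421.55 m³.
RT60 = 0.161 · V / A = 0.161 × 1421.55 / 403.605 = 0.57 s.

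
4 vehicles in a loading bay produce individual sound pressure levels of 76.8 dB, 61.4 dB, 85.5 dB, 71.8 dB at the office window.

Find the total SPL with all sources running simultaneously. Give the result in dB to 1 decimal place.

86.2 dB

Sum in the linear (power) domain: Σ 10^(Lᵢ/10) = 10^(76.8/10) + 10^(61.4/10) + 10^(85.5/10) + 10^(71.8/10) = 4.192e+08.
Combined level = 10 log₁₀(4.192e+08) = 86.2 dB.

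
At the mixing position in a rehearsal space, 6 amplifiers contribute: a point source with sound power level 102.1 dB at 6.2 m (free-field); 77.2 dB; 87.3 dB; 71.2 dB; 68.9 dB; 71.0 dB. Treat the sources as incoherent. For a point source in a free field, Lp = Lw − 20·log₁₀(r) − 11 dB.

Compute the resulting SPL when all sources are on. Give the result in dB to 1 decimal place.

Source at 6.2 m: Lp = 102.1 − 20·log₁₀(6.2) − 11 = 75.3 dB.
Converting to relative power and adding: 10^(75.3/10) + 10^(77.2/10) + 10^(87.3/10) + 10^(71.2/10) + 10^(68.9/10) + 10^(71.0/10) = 6.569e+08.
L_total = 10·log₁₀(6.569e+08) = 88.2 dB.

88.2 dB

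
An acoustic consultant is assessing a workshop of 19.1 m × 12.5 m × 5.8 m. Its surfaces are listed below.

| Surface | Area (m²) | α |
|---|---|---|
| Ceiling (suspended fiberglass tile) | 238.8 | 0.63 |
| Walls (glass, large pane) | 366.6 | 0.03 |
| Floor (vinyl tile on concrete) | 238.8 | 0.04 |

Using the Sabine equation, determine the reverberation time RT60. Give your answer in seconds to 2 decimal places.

Summing Sᵢαᵢ: 150.444 + 10.998 + 9.552 → A = 170.994 sabins.
V = 19.1·12.5·5.8 = 1384.75 m³.
T = 0.161 V/A = 0.161·1384.75/170.994 = 1.30 s.

1.30 s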